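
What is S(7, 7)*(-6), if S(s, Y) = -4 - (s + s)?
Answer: 108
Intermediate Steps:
S(s, Y) = -4 - 2*s
S(7, 7)*(-6) = (-4 - 2*7)*(-6) = (-4 - 14)*(-6) = -18*(-6) = 108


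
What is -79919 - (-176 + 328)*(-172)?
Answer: -53775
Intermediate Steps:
-79919 - (-176 + 328)*(-172) = -79919 - 152*(-172) = -79919 - 1*(-26144) = -79919 + 26144 = -53775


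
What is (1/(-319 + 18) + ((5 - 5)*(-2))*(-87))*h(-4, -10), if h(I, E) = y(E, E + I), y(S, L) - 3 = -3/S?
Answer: -33/3010 ≈ -0.010963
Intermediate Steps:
y(S, L) = 3 - 3/S
h(I, E) = 3 - 3/E
(1/(-319 + 18) + ((5 - 5)*(-2))*(-87))*h(-4, -10) = (1/(-319 + 18) + ((5 - 5)*(-2))*(-87))*(3 - 3/(-10)) = (1/(-301) + (0*(-2))*(-87))*(3 - 3*(-⅒)) = (-1/301 + 0*(-87))*(3 + 3/10) = (-1/301 + 0)*(33/10) = -1/301*33/10 = -33/3010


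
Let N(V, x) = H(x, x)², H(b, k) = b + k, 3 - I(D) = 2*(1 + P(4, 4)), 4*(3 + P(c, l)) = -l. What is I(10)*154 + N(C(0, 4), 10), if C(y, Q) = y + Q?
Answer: 1786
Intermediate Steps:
P(c, l) = -3 - l/4 (P(c, l) = -3 + (-l)/4 = -3 - l/4)
C(y, Q) = Q + y
I(D) = 9 (I(D) = 3 - 2*(1 + (-3 - ¼*4)) = 3 - 2*(1 + (-3 - 1)) = 3 - 2*(1 - 4) = 3 - 2*(-3) = 3 - 1*(-6) = 3 + 6 = 9)
N(V, x) = 4*x² (N(V, x) = (x + x)² = (2*x)² = 4*x²)
I(10)*154 + N(C(0, 4), 10) = 9*154 + 4*10² = 1386 + 4*100 = 1386 + 400 = 1786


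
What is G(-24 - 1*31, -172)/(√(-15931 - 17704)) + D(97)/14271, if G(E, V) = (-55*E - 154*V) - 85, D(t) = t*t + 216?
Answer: 9625/14271 - 4204*I*√35/155 ≈ 0.67445 - 160.46*I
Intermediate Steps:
D(t) = 216 + t² (D(t) = t² + 216 = 216 + t²)
G(E, V) = -85 - 154*V - 55*E (G(E, V) = (-154*V - 55*E) - 85 = -85 - 154*V - 55*E)
G(-24 - 1*31, -172)/(√(-15931 - 17704)) + D(97)/14271 = (-85 - 154*(-172) - 55*(-24 - 1*31))/(√(-15931 - 17704)) + (216 + 97²)/14271 = (-85 + 26488 - 55*(-24 - 31))/(√(-33635)) + (216 + 9409)*(1/14271) = (-85 + 26488 - 55*(-55))/((31*I*√35)) + 9625*(1/14271) = (-85 + 26488 + 3025)*(-I*√35/1085) + 9625/14271 = 29428*(-I*√35/1085) + 9625/14271 = -4204*I*√35/155 + 9625/14271 = 9625/14271 - 4204*I*√35/155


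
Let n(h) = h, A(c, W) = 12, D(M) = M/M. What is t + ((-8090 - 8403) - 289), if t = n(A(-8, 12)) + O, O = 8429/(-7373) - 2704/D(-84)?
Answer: -143590231/7373 ≈ -19475.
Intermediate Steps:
D(M) = 1
O = -19945021/7373 (O = 8429/(-7373) - 2704/1 = 8429*(-1/7373) - 2704*1 = -8429/7373 - 2704 = -19945021/7373 ≈ -2705.1)
t = -19856545/7373 (t = 12 - 19945021/7373 = -19856545/7373 ≈ -2693.1)
t + ((-8090 - 8403) - 289) = -19856545/7373 + ((-8090 - 8403) - 289) = -19856545/7373 + (-16493 - 289) = -19856545/7373 - 16782 = -143590231/7373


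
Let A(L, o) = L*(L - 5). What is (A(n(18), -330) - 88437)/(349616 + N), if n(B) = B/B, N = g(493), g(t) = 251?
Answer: -88441/349867 ≈ -0.25278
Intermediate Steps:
N = 251
n(B) = 1
A(L, o) = L*(-5 + L)
(A(n(18), -330) - 88437)/(349616 + N) = (1*(-5 + 1) - 88437)/(349616 + 251) = (1*(-4) - 88437)/349867 = (-4 - 88437)*(1/349867) = -88441*1/349867 = -88441/349867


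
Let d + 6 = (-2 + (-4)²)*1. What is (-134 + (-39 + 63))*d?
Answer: -880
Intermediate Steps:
d = 8 (d = -6 + (-2 + (-4)²)*1 = -6 + (-2 + 16)*1 = -6 + 14*1 = -6 + 14 = 8)
(-134 + (-39 + 63))*d = (-134 + (-39 + 63))*8 = (-134 + 24)*8 = -110*8 = -880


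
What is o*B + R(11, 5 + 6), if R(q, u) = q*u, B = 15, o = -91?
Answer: -1244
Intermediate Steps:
o*B + R(11, 5 + 6) = -91*15 + 11*(5 + 6) = -1365 + 11*11 = -1365 + 121 = -1244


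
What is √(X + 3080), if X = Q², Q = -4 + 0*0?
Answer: 6*√86 ≈ 55.642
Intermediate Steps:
Q = -4 (Q = -4 + 0 = -4)
X = 16 (X = (-4)² = 16)
√(X + 3080) = √(16 + 3080) = √3096 = 6*√86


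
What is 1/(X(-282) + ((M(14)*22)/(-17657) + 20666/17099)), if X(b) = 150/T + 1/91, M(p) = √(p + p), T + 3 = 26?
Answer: 3091218328090650141542795/23930144941628079969208377 + 995060472523612386892*√7/23930144941628079969208377 ≈ 0.12929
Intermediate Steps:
T = 23 (T = -3 + 26 = 23)
M(p) = √2*√p (M(p) = √(2*p) = √2*√p)
X(b) = 13673/2093 (X(b) = 150/23 + 1/91 = 13673/2093)
1/(X(-282) + ((M(14)*22)/(-17657) + 20666/17099)) = 1/(13673/2093 + (((√2*√14)*22)/(-17657) + 20666/17099)) = 1/(13673/2093 + (((2*√7)*22)*(-1/17657) + 20666*(1/17099))) = 1/(13673/2093 + ((44*√7)*(-1/17657) + 20666/17099)) = 1/(13673/2093 + (-44*√7/17657 + 20666/17099)) = 1/(13673/2093 + (20666/17099 - 44*√7/17657)) = 1/(277048565/35788207 - 44*√7/17657)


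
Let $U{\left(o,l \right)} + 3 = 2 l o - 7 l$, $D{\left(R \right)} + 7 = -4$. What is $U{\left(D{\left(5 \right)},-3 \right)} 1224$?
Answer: $102816$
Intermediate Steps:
$D{\left(R \right)} = -11$ ($D{\left(R \right)} = -7 - 4 = -11$)
$U{\left(o,l \right)} = -3 - 7 l + 2 l o$ ($U{\left(o,l \right)} = -3 - \left(7 l - 2 l o\right) = -3 + \left(2 l o - 7 l\right) = -3 + \left(- 7 l + 2 l o\right) = -3 - 7 l + 2 l o$)
$U{\left(D{\left(5 \right)},-3 \right)} 1224 = \left(-3 - -21 + 2 \left(-3\right) \left(-11\right)\right) 1224 = \left(-3 + 21 + 66\right) 1224 = 84 \cdot 1224 = 102816$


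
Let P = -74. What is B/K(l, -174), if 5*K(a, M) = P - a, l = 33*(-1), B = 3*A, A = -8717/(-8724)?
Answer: -43585/119228 ≈ -0.36556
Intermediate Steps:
A = 8717/8724 (A = -8717*(-1/8724) = 8717/8724 ≈ 0.99920)
B = 8717/2908 (B = 3*(8717/8724) = 8717/2908 ≈ 2.9976)
l = -33
K(a, M) = -74/5 - a/5 (K(a, M) = (-74 - a)/5 = -74/5 - a/5)
B/K(l, -174) = 8717/(2908*(-74/5 - 1/5*(-33))) = 8717/(2908*(-74/5 + 33/5)) = 8717/(2908*(-41/5)) = (8717/2908)*(-5/41) = -43585/119228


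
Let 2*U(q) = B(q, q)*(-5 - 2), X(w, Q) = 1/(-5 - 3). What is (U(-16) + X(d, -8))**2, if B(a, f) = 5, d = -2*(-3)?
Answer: 19881/64 ≈ 310.64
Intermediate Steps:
d = 6
X(w, Q) = -1/8 (X(w, Q) = 1/(-8) = -1/8)
U(q) = -35/2 (U(q) = (5*(-5 - 2))/2 = (5*(-7))/2 = (1/2)*(-35) = -35/2)
(U(-16) + X(d, -8))**2 = (-35/2 - 1/8)**2 = (-141/8)**2 = 19881/64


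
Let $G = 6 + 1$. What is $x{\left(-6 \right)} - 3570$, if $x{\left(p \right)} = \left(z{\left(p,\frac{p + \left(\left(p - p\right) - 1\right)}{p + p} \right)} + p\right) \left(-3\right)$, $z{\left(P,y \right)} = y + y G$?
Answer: $-3566$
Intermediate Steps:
$G = 7$
$z{\left(P,y \right)} = 8 y$ ($z{\left(P,y \right)} = y + y 7 = y + 7 y = 8 y$)
$x{\left(p \right)} = - 3 p - \frac{12 \left(-1 + p\right)}{p}$ ($x{\left(p \right)} = \left(8 \frac{p + \left(\left(p - p\right) - 1\right)}{p + p} + p\right) \left(-3\right) = \left(8 \frac{p + \left(0 - 1\right)}{2 p} + p\right) \left(-3\right) = \left(8 \left(p - 1\right) \frac{1}{2 p} + p\right) \left(-3\right) = \left(8 \left(-1 + p\right) \frac{1}{2 p} + p\right) \left(-3\right) = \left(8 \frac{-1 + p}{2 p} + p\right) \left(-3\right) = \left(\frac{4 \left(-1 + p\right)}{p} + p\right) \left(-3\right) = \left(p + \frac{4 \left(-1 + p\right)}{p}\right) \left(-3\right) = - 3 p - \frac{12 \left(-1 + p\right)}{p}$)
$x{\left(-6 \right)} - 3570 = \left(-12 - -18 + \frac{12}{-6}\right) - 3570 = \left(-12 + 18 + 12 \left(- \frac{1}{6}\right)\right) - 3570 = \left(-12 + 18 - 2\right) - 3570 = 4 - 3570 = -3566$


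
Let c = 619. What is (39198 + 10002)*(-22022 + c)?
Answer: -1053027600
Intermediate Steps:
(39198 + 10002)*(-22022 + c) = (39198 + 10002)*(-22022 + 619) = 49200*(-21403) = -1053027600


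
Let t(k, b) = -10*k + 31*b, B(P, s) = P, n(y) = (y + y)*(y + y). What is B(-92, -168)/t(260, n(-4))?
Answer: 23/154 ≈ 0.14935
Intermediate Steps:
n(y) = 4*y**2 (n(y) = (2*y)*(2*y) = 4*y**2)
B(-92, -168)/t(260, n(-4)) = -92/(-10*260 + 31*(4*(-4)**2)) = -92/(-2600 + 31*(4*16)) = -92/(-2600 + 31*64) = -92/(-2600 + 1984) = -92/(-616) = -92*(-1/616) = 23/154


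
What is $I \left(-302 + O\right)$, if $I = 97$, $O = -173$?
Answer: $-46075$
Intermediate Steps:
$I \left(-302 + O\right) = 97 \left(-302 - 173\right) = 97 \left(-475\right) = -46075$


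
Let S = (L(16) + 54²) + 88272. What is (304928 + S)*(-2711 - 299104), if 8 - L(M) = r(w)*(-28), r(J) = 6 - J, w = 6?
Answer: -119556165060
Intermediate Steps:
L(M) = 8 (L(M) = 8 - (6 - 1*6)*(-28) = 8 - (6 - 6)*(-28) = 8 - 0*(-28) = 8 - 1*0 = 8 + 0 = 8)
S = 91196 (S = (8 + 54²) + 88272 = (8 + 2916) + 88272 = 2924 + 88272 = 91196)
(304928 + S)*(-2711 - 299104) = (304928 + 91196)*(-2711 - 299104) = 396124*(-301815) = -119556165060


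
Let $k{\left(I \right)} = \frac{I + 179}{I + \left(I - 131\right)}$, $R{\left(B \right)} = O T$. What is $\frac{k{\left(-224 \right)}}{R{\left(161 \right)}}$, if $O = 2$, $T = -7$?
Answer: $- \frac{15}{2702} \approx -0.0055514$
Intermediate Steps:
$R{\left(B \right)} = -14$ ($R{\left(B \right)} = 2 \left(-7\right) = -14$)
$k{\left(I \right)} = \frac{179 + I}{-131 + 2 I}$ ($k{\left(I \right)} = \frac{179 + I}{I + \left(-131 + I\right)} = \frac{179 + I}{-131 + 2 I}$)
$\frac{k{\left(-224 \right)}}{R{\left(161 \right)}} = \frac{\frac{1}{-131 + 2 \left(-224\right)} \left(179 - 224\right)}{-14} = \frac{1}{-131 - 448} \left(-45\right) \left(- \frac{1}{14}\right) = \frac{1}{-579} \left(-45\right) \left(- \frac{1}{14}\right) = \left(- \frac{1}{579}\right) \left(-45\right) \left(- \frac{1}{14}\right) = \frac{15}{193} \left(- \frac{1}{14}\right) = - \frac{15}{2702}$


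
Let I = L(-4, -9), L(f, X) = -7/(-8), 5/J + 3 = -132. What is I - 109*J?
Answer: 1061/216 ≈ 4.9120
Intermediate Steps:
J = -1/27 (J = 5/(-3 - 132) = 5/(-135) = 5*(-1/135) = -1/27 ≈ -0.037037)
L(f, X) = 7/8 (L(f, X) = -7*(-1/8) = 7/8)
I = 7/8 ≈ 0.87500
I - 109*J = 7/8 - 109*(-1/27) = 7/8 + 109/27 = 1061/216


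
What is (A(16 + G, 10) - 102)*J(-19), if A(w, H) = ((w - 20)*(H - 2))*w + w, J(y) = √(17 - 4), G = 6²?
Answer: 13262*√13 ≈ 47817.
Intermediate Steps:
G = 36
J(y) = √13
A(w, H) = w + w*(-20 + w)*(-2 + H) (A(w, H) = ((-20 + w)*(-2 + H))*w + w = w*(-20 + w)*(-2 + H) + w = w + w*(-20 + w)*(-2 + H))
(A(16 + G, 10) - 102)*J(-19) = ((16 + 36)*(41 - 20*10 - 2*(16 + 36) + 10*(16 + 36)) - 102)*√13 = (52*(41 - 200 - 2*52 + 10*52) - 102)*√13 = (52*(41 - 200 - 104 + 520) - 102)*√13 = (52*257 - 102)*√13 = (13364 - 102)*√13 = 13262*√13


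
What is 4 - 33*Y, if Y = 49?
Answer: -1613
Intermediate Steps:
4 - 33*Y = 4 - 33*49 = 4 - 1617 = -1613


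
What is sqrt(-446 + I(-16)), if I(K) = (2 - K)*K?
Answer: I*sqrt(734) ≈ 27.092*I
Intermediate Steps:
I(K) = K*(2 - K)
sqrt(-446 + I(-16)) = sqrt(-446 - 16*(2 - 1*(-16))) = sqrt(-446 - 16*(2 + 16)) = sqrt(-446 - 16*18) = sqrt(-446 - 288) = sqrt(-734) = I*sqrt(734)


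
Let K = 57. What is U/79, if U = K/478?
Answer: 57/37762 ≈ 0.0015095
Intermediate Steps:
U = 57/478 ≈ 0.11925
U/79 = (57/478)/79 = (57/478)*(1/79) = 57/37762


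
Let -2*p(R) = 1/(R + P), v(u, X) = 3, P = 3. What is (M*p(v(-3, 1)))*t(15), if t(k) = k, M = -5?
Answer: 25/4 ≈ 6.2500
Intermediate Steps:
p(R) = -1/(2*(3 + R)) (p(R) = -1/(2*(R + 3)) = -1/(2*(3 + R)))
(M*p(v(-3, 1)))*t(15) = -(-5)/(6 + 2*3)*15 = -(-5)/(6 + 6)*15 = -(-5)/12*15 = -5*(-1/12)*15 = (5/12)*15 = 25/4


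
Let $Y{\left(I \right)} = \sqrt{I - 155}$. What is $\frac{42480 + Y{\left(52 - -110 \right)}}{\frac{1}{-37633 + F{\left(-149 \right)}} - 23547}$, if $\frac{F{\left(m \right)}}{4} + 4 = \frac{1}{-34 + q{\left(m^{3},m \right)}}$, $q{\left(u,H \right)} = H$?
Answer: $- \frac{1219489467}{675972658} - \frac{6889771 \sqrt{7}}{162233437920} \approx -1.8042$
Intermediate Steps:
$F{\left(m \right)} = -16 + \frac{4}{-34 + m}$
$Y{\left(I \right)} = \sqrt{-155 + I}$
$\frac{42480 + Y{\left(52 - -110 \right)}}{\frac{1}{-37633 + F{\left(-149 \right)}} - 23547} = \frac{42480 + \sqrt{-155 + \left(52 - -110\right)}}{\frac{1}{-37633 + \frac{4 \left(137 - -596\right)}{-34 - 149}} - 23547} = \frac{42480 + \sqrt{-155 + \left(52 + 110\right)}}{\frac{1}{-37633 + \frac{4 \left(137 + 596\right)}{-183}} - 23547} = \frac{42480 + \sqrt{-155 + 162}}{\frac{1}{-37633 + 4 \left(- \frac{1}{183}\right) 733} - 23547} = \frac{42480 + \sqrt{7}}{\frac{1}{-37633 - \frac{2932}{183}} - 23547} = \frac{42480 + \sqrt{7}}{\frac{1}{- \frac{6889771}{183}} - 23547} = \frac{42480 + \sqrt{7}}{- \frac{183}{6889771} - 23547} = \frac{42480 + \sqrt{7}}{- \frac{162233437920}{6889771}} = \left(42480 + \sqrt{7}\right) \left(- \frac{6889771}{162233437920}\right) = - \frac{1219489467}{675972658} - \frac{6889771 \sqrt{7}}{162233437920}$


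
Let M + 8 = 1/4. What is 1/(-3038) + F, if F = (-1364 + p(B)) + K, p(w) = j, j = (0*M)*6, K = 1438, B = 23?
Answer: 224811/3038 ≈ 74.000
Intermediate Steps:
M = -31/4 (M = -8 + 1/4 = -31/4 ≈ -7.7500)
j = 0 (j = (0*(-31/4))*6 = 0*6 = 0)
p(w) = 0
F = 74 (F = (-1364 + 0) + 1438 = -1364 + 1438 = 74)
1/(-3038) + F = 1/(-3038) + 74 = -1/3038 + 74 = 224811/3038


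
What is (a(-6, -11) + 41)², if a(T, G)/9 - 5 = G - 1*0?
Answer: 169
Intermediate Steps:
a(T, G) = 45 + 9*G (a(T, G) = 45 + 9*(G - 1*0) = 45 + 9*(G + 0) = 45 + 9*G)
(a(-6, -11) + 41)² = ((45 + 9*(-11)) + 41)² = ((45 - 99) + 41)² = (-54 + 41)² = (-13)² = 169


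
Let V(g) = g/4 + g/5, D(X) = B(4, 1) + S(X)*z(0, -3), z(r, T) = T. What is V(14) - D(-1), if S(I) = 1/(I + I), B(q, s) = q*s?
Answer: 4/5 ≈ 0.80000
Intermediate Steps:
S(I) = 1/(2*I)
D(X) = 4 - 3/(2*X) (D(X) = 4*1 + (1/(2*X))*(-3) = 4 - 3/(2*X))
V(g) = 9*g/20 (V(g) = g*(1/4) + g*(1/5) = g/4 + g/5 = 9*g/20)
V(14) - D(-1) = (9/20)*14 - (4 - 3/2/(-1)) = 63/10 - (4 - 3/2*(-1)) = 63/10 - (4 + 3/2) = 63/10 - 1*11/2 = 63/10 - 11/2 = 4/5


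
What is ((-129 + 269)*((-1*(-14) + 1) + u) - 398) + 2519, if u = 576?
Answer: 84861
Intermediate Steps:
((-129 + 269)*((-1*(-14) + 1) + u) - 398) + 2519 = ((-129 + 269)*((-1*(-14) + 1) + 576) - 398) + 2519 = (140*((14 + 1) + 576) - 398) + 2519 = (140*(15 + 576) - 398) + 2519 = (140*591 - 398) + 2519 = (82740 - 398) + 2519 = 82342 + 2519 = 84861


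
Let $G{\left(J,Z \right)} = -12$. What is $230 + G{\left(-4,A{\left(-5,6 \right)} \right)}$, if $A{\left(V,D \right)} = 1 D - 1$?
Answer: $218$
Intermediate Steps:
$A{\left(V,D \right)} = -1 + D$ ($A{\left(V,D \right)} = D - 1 = -1 + D$)
$230 + G{\left(-4,A{\left(-5,6 \right)} \right)} = 230 - 12 = 218$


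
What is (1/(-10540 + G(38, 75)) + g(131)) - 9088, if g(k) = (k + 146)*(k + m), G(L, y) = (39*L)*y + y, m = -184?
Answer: -2393181764/100685 ≈ -23769.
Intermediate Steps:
G(L, y) = y + 39*L*y (G(L, y) = 39*L*y + y = y + 39*L*y)
g(k) = (-184 + k)*(146 + k) (g(k) = (k + 146)*(k - 184) = (146 + k)*(-184 + k) = (-184 + k)*(146 + k))
(1/(-10540 + G(38, 75)) + g(131)) - 9088 = (1/(-10540 + 75*(1 + 39*38)) + (-26864 + 131² - 38*131)) - 9088 = (1/(-10540 + 75*(1 + 1482)) + (-26864 + 17161 - 4978)) - 9088 = (1/(-10540 + 75*1483) - 14681) - 9088 = (1/(-10540 + 111225) - 14681) - 9088 = (1/100685 - 14681) - 9088 = -1478156484/100685 - 9088 = -2393181764/100685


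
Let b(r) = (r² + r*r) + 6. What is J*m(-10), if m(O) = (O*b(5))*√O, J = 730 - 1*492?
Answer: -133280*I*√10 ≈ -4.2147e+5*I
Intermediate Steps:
J = 238 (J = 730 - 492 = 238)
b(r) = 6 + 2*r² (b(r) = (r² + r²) + 6 = 2*r² + 6 = 6 + 2*r²)
m(O) = 56*O^(3/2) (m(O) = (O*(6 + 2*5²))*√O = (O*(6 + 2*25))*√O = (O*(6 + 50))*√O = (O*56)*√O = (56*O)*√O = 56*O^(3/2))
J*m(-10) = 238*(56*(-10)^(3/2)) = 238*(56*(-10*I*√10)) = 238*(-560*I*√10) = -133280*I*√10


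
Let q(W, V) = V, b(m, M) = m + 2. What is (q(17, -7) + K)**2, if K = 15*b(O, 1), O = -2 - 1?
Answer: 484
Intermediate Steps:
O = -3
b(m, M) = 2 + m
K = -15 (K = 15*(2 - 3) = 15*(-1) = -15)
(q(17, -7) + K)**2 = (-7 - 15)**2 = (-22)**2 = 484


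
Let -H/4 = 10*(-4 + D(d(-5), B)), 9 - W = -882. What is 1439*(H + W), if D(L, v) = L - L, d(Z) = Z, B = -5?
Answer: 1512389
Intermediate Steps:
W = 891 (W = 9 - 1*(-882) = 9 + 882 = 891)
D(L, v) = 0
H = 160 (H = -40*(-4 + 0) = -40*(-4) = -4*(-40) = 160)
1439*(H + W) = 1439*(160 + 891) = 1439*1051 = 1512389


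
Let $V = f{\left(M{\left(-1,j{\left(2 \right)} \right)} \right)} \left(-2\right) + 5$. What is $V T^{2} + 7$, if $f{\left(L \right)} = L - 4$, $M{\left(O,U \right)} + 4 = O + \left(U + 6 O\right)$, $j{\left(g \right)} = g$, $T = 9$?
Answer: $2518$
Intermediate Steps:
$M{\left(O,U \right)} = -4 + U + 7 O$ ($M{\left(O,U \right)} = -4 + \left(O + \left(U + 6 O\right)\right) = -4 + \left(U + 7 O\right) = -4 + U + 7 O$)
$f{\left(L \right)} = -4 + L$
$V = 31$ ($V = \left(-4 + \left(-4 + 2 + 7 \left(-1\right)\right)\right) \left(-2\right) + 5 = \left(-4 - 9\right) \left(-2\right) + 5 = \left(-13\right) \left(-2\right) + 5 = 26 + 5 = 31$)
$V T^{2} + 7 = 31 \cdot 9^{2} + 7 = 31 \cdot 81 + 7 = 2511 + 7 = 2518$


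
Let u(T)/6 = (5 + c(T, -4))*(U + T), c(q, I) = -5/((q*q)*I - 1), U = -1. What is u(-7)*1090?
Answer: -51796800/197 ≈ -2.6293e+5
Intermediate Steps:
c(q, I) = -5/(-1 + I*q²) (c(q, I) = -5/(q²*I - 1) = -5/(I*q² - 1) = -5/(-1 + I*q²))
u(T) = 6*(-1 + T)*(5 - 5/(-1 - 4*T²)) (u(T) = 6*((5 - 5/(-1 - 4*T²))*(-1 + T)) = 6*((-1 + T)*(5 - 5/(-1 - 4*T²))) = 6*(-1 + T)*(5 - 5/(-1 - 4*T²)))
u(-7)*1090 = (60*(-1 - 7 - 2*(-7)² + 2*(-7)³)/(1 + 4*(-7)²))*1090 = (60*(-1 - 7 - 2*49 + 2*(-343))/(1 + 4*49))*1090 = (60*(-1 - 7 - 98 - 686)/(1 + 196))*1090 = (60*(-792)/197)*1090 = (60*(1/197)*(-792))*1090 = -47520/197*1090 = -51796800/197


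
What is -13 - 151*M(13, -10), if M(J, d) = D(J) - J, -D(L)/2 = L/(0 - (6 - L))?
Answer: 17576/7 ≈ 2510.9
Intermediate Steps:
D(L) = -2*L/(-6 + L) (D(L) = -2*L/(0 - (6 - L)) = -2*L/(0 + (-6 + L)) = -2*L/(-6 + L))
M(J, d) = -J - 2*J/(-6 + J) (M(J, d) = -2*J/(-6 + J) - J = -J - 2*J/(-6 + J))
-13 - 151*M(13, -10) = -13 - 1963*(4 - 1*13)/(-6 + 13) = -13 - 1963*(4 - 13)/7 = -13 - 1963*(-9)/7 = -13 - 151*(-117/7) = -13 + 17667/7 = 17576/7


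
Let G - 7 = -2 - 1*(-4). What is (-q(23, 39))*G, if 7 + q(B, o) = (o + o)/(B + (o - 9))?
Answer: 2637/53 ≈ 49.755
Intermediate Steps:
q(B, o) = -7 + 2*o/(-9 + B + o) (q(B, o) = -7 + (o + o)/(B + (o - 9)) = -7 + (2*o)/(B + (-9 + o)) = -7 + (2*o)/(-9 + B + o) = -7 + 2*o/(-9 + B + o))
G = 9 (G = 7 + (-2 - 1*(-4)) = 7 + (-2 + 4) = 7 + 2 = 9)
(-q(23, 39))*G = -(63 - 7*23 - 5*39)/(-9 + 23 + 39)*9 = -(63 - 161 - 195)/53*9 = -(-293)/53*9 = -1*(-293/53)*9 = (293/53)*9 = 2637/53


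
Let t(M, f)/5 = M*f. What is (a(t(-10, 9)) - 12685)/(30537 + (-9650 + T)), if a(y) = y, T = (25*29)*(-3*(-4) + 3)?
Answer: -13135/31762 ≈ -0.41354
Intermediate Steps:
t(M, f) = 5*M*f (t(M, f) = 5*(M*f) = 5*M*f)
T = 10875 (T = 725*(12 + 3) = 725*15 = 10875)
(a(t(-10, 9)) - 12685)/(30537 + (-9650 + T)) = (5*(-10)*9 - 12685)/(30537 + (-9650 + 10875)) = (-450 - 12685)/(30537 + 1225) = -13135/31762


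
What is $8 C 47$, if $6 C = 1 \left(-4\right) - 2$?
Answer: $-376$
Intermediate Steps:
$C = -1$ ($C = \frac{1 \left(-4\right) - 2}{6} = \frac{-4 - 2}{6} = \frac{1}{6} \left(-6\right) = -1$)
$8 C 47 = 8 \left(-1\right) 47 = \left(-8\right) 47 = -376$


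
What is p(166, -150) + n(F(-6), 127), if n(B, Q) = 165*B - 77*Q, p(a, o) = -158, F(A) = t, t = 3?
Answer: -9442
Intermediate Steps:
F(A) = 3
n(B, Q) = -77*Q + 165*B
p(166, -150) + n(F(-6), 127) = -158 + (-77*127 + 165*3) = -158 + (-9779 + 495) = -158 - 9284 = -9442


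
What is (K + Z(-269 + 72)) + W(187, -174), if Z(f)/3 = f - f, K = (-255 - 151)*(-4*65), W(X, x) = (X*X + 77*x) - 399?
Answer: 126732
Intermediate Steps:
W(X, x) = -399 + X² + 77*x (W(X, x) = (X² + 77*x) - 399 = -399 + X² + 77*x)
K = 105560 (K = -406*(-260) = 105560)
Z(f) = 0 (Z(f) = 3*(f - f) = 3*0 = 0)
(K + Z(-269 + 72)) + W(187, -174) = (105560 + 0) + (-399 + 187² + 77*(-174)) = 105560 + (-399 + 34969 - 13398) = 105560 + 21172 = 126732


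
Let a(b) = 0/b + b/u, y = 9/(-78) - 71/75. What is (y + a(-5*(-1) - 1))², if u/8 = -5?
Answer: 1283689/950625 ≈ 1.3504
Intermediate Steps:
u = -40 (u = 8*(-5) = -40)
y = -2071/1950 (y = 9*(-1/78) - 71*1/75 = -3/26 - 71/75 = -2071/1950 ≈ -1.0621)
a(b) = -b/40 (a(b) = 0/b + b/(-40) = 0 + b*(-1/40) = 0 - b/40 = -b/40)
(y + a(-5*(-1) - 1))² = (-2071/1950 - (-5*(-1) - 1)/40)² = (-2071/1950 - (5 - 1)/40)² = (-2071/1950 - 1/40*4)² = (-2071/1950 - ⅒)² = (-1133/975)² = 1283689/950625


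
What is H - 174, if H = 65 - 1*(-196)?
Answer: 87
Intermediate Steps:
H = 261 (H = 65 + 196 = 261)
H - 174 = 261 - 174 = 87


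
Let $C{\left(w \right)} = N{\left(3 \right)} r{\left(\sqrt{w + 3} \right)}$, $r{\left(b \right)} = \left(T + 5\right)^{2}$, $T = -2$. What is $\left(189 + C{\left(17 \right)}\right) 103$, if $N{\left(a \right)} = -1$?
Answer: $18540$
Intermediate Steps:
$r{\left(b \right)} = 9$ ($r{\left(b \right)} = \left(-2 + 5\right)^{2} = 3^{2} = 9$)
$C{\left(w \right)} = -9$ ($C{\left(w \right)} = \left(-1\right) 9 = -9$)
$\left(189 + C{\left(17 \right)}\right) 103 = \left(189 - 9\right) 103 = 180 \cdot 103 = 18540$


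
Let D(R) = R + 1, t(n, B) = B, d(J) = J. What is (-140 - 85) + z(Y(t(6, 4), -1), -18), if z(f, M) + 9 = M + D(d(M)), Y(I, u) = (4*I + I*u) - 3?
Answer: -269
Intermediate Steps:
D(R) = 1 + R
Y(I, u) = -3 + 4*I + I*u
z(f, M) = -8 + 2*M (z(f, M) = -9 + (M + (1 + M)) = -9 + (1 + 2*M) = -8 + 2*M)
(-140 - 85) + z(Y(t(6, 4), -1), -18) = (-140 - 85) + (-8 + 2*(-18)) = -225 + (-8 - 36) = -225 - 44 = -269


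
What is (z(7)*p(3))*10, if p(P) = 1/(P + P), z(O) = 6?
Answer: 10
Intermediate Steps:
p(P) = 1/(2*P)
(z(7)*p(3))*10 = (6*((½)/3))*10 = (6*((½)*(⅓)))*10 = (6*(⅙))*10 = 1*10 = 10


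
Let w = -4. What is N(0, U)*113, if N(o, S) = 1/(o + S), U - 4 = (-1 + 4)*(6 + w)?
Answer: 113/10 ≈ 11.300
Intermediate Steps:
U = 10 (U = 4 + (-1 + 4)*(6 - 4) = 4 + 3*2 = 4 + 6 = 10)
N(o, S) = 1/(S + o)
N(0, U)*113 = 113/(10 + 0) = 113/10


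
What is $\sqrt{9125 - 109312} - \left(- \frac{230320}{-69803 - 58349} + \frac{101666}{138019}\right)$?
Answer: $- \frac{5602154664}{2210926361} + i \sqrt{100187} \approx -2.5338 + 316.52 i$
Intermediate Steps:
$\sqrt{9125 - 109312} - \left(- \frac{230320}{-69803 - 58349} + \frac{101666}{138019}\right) = \sqrt{-100187} - \left(- \frac{230320}{-128152} + 101666 \cdot \frac{1}{138019}\right) = i \sqrt{100187} - \left(\left(-230320\right) \left(- \frac{1}{128152}\right) + \frac{101666}{138019}\right) = i \sqrt{100187} - \left(\frac{28790}{16019} + \frac{101666}{138019}\right) = i \sqrt{100187} - \frac{5602154664}{2210926361} = - \frac{5602154664}{2210926361} + i \sqrt{100187}$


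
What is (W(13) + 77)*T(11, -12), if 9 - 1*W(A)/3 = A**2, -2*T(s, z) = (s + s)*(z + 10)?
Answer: -8866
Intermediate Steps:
T(s, z) = -s*(10 + z) (T(s, z) = -(s + s)*(z + 10)/2 = -2*s*(10 + z)/2 = -s*(10 + z))
W(A) = 27 - 3*A**2
(W(13) + 77)*T(11, -12) = ((27 - 3*13**2) + 77)*(-1*11*(10 - 12)) = ((27 - 3*169) + 77)*(-1*11*(-2)) = ((27 - 507) + 77)*22 = (-480 + 77)*22 = -403*22 = -8866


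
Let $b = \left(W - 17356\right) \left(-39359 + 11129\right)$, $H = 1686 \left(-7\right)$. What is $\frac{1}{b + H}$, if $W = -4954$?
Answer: $\frac{1}{629799498} \approx 1.5878 \cdot 10^{-9}$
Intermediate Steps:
$H = -11802$
$b = 629811300$ ($b = \left(-4954 - 17356\right) \left(-39359 + 11129\right) = \left(-22310\right) \left(-28230\right) = 629811300$)
$\frac{1}{b + H} = \frac{1}{629811300 - 11802} = \frac{1}{629799498}$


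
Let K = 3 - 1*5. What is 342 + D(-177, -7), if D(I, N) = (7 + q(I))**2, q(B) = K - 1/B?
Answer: 11499514/31329 ≈ 367.06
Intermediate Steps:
K = -2 (K = 3 - 5 = -2)
q(B) = -2 - 1/B
D(I, N) = (5 - 1/I)**2 (D(I, N) = (7 + (-2 - 1/I))**2 = (5 - 1/I)**2)
342 + D(-177, -7) = 342 + (-1 + 5*(-177))**2/(-177)**2 = 342 + (-1 - 885)**2/31329 = 342 + (1/31329)*(-886)**2 = 342 + (1/31329)*784996 = 342 + 784996/31329 = 11499514/31329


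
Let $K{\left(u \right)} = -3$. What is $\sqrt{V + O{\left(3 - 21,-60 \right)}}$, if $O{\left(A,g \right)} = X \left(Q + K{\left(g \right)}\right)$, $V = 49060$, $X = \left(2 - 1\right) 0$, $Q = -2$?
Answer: $2 \sqrt{12265} \approx 221.49$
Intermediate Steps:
$X = 0$ ($X = 1 \cdot 0 = 0$)
$O{\left(A,g \right)} = 0$ ($O{\left(A,g \right)} = 0 \left(-2 - 3\right) = 0 \left(-5\right) = 0$)
$\sqrt{V + O{\left(3 - 21,-60 \right)}} = \sqrt{49060 + 0} = \sqrt{49060} = 2 \sqrt{12265}$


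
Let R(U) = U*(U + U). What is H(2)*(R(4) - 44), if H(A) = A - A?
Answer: 0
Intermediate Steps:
H(A) = 0
R(U) = 2*U² (R(U) = U*(2*U) = 2*U²)
H(2)*(R(4) - 44) = 0*(2*4² - 44) = 0*(2*16 - 44) = 0*(32 - 44) = 0*(-12) = 0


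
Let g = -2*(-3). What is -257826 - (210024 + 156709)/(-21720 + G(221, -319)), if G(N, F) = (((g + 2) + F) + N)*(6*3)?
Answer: -6017292107/23340 ≈ -2.5781e+5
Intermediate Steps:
g = 6
G(N, F) = 144 + 18*F + 18*N (G(N, F) = (((6 + 2) + F) + N)*(6*3) = ((8 + F) + N)*18 = (8 + F + N)*18 = 144 + 18*F + 18*N)
-257826 - (210024 + 156709)/(-21720 + G(221, -319)) = -257826 - (210024 + 156709)/(-21720 + (144 + 18*(-319) + 18*221)) = -257826 - 366733/(-21720 + (144 - 5742 + 3978)) = -257826 - 366733/(-21720 - 1620) = -257826 - 366733/(-23340) = -257826 - 366733*(-1)/23340 = -257826 - 1*(-366733/23340) = -257826 + 366733/23340 = -6017292107/23340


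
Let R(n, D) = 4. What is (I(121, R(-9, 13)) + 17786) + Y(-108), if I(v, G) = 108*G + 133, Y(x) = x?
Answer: 18243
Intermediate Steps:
I(v, G) = 133 + 108*G
(I(121, R(-9, 13)) + 17786) + Y(-108) = ((133 + 108*4) + 17786) - 108 = ((133 + 432) + 17786) - 108 = (565 + 17786) - 108 = 18351 - 108 = 18243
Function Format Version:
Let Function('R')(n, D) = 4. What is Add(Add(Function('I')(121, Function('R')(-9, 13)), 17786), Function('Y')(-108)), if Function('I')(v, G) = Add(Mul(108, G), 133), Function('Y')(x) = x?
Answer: 18243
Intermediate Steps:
Function('I')(v, G) = Add(133, Mul(108, G))
Add(Add(Function('I')(121, Function('R')(-9, 13)), 17786), Function('Y')(-108)) = Add(Add(Add(133, Mul(108, 4)), 17786), -108) = Add(Add(Add(133, 432), 17786), -108) = Add(Add(565, 17786), -108) = Add(18351, -108) = 18243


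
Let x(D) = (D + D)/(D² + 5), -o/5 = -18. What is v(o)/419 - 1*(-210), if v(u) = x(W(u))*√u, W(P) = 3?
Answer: 210 + 9*√10/2933 ≈ 210.01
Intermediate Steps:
o = 90 (o = -5*(-18) = 90)
x(D) = 2*D/(5 + D²) (x(D) = (2*D)/(5 + D²) = 2*D/(5 + D²))
v(u) = 3*√u/7 (v(u) = (2*3/(5 + 3²))*√u = (2*3/(5 + 9))*√u = (2*3/14)*√u = (2*3*(1/14))*√u = 3*√u/7)
v(o)/419 - 1*(-210) = (3*√90/7)/419 - 1*(-210) = (3*(3*√10)/7)*(1/419) + 210 = (9*√10/7)*(1/419) + 210 = 9*√10/2933 + 210 = 210 + 9*√10/2933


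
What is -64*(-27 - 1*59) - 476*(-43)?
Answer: 25972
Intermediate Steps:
-64*(-27 - 1*59) - 476*(-43) = -64*(-27 - 59) + 20468 = -64*(-86) + 20468 = 5504 + 20468 = 25972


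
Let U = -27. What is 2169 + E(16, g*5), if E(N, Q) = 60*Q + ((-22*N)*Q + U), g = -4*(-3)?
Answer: -15378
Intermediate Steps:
g = 12
E(N, Q) = -27 + 60*Q - 22*N*Q (E(N, Q) = 60*Q + ((-22*N)*Q - 27) = 60*Q + (-22*N*Q - 27) = 60*Q + (-27 - 22*N*Q) = -27 + 60*Q - 22*N*Q)
2169 + E(16, g*5) = 2169 + (-27 + 60*(12*5) - 22*16*12*5) = 2169 + (-27 + 60*60 - 22*16*60) = 2169 + (-27 + 3600 - 21120) = 2169 - 17547 = -15378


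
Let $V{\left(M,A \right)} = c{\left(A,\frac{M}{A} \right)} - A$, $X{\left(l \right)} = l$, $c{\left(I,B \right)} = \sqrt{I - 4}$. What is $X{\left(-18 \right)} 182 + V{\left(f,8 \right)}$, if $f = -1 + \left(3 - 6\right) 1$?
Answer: $-3282$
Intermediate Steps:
$c{\left(I,B \right)} = \sqrt{-4 + I}$
$f = -4$ ($f = -1 + \left(3 - 6\right) 1 = -1 - 3 = -4$)
$V{\left(M,A \right)} = \sqrt{-4 + A} - A$
$X{\left(-18 \right)} 182 + V{\left(f,8 \right)} = \left(-18\right) 182 + \left(\sqrt{-4 + 8} - 8\right) = -3276 - \left(8 - \sqrt{4}\right) = -3276 + \left(2 - 8\right) = -3276 - 6 = -3282$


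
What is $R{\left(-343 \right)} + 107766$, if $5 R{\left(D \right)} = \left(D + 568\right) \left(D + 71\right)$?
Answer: $95526$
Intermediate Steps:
$R{\left(D \right)} = \frac{\left(71 + D\right) \left(568 + D\right)}{5}$ ($R{\left(D \right)} = \frac{\left(D + 568\right) \left(D + 71\right)}{5} = \frac{\left(568 + D\right) \left(71 + D\right)}{5} = \frac{\left(71 + D\right) \left(568 + D\right)}{5}$)
$R{\left(-343 \right)} + 107766 = \left(\frac{40328}{5} + \frac{\left(-343\right)^{2}}{5} + \frac{639}{5} \left(-343\right)\right) + 107766 = \left(\frac{40328}{5} + \frac{1}{5} \cdot 117649 - \frac{219177}{5}\right) + 107766 = \left(\frac{40328}{5} + \frac{117649}{5} - \frac{219177}{5}\right) + 107766 = -12240 + 107766 = 95526$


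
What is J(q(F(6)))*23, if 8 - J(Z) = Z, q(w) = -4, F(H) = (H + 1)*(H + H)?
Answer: 276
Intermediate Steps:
F(H) = 2*H*(1 + H) (F(H) = (1 + H)*(2*H) = 2*H*(1 + H))
J(Z) = 8 - Z
J(q(F(6)))*23 = (8 - 1*(-4))*23 = (8 + 4)*23 = 12*23 = 276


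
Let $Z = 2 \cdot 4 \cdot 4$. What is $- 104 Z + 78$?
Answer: $-3250$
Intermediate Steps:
$Z = 32$ ($Z = 8 \cdot 4 = 32$)
$- 104 Z + 78 = \left(-104\right) 32 + 78 = -3328 + 78 = -3250$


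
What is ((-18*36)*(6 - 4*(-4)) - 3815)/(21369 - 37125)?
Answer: 18071/15756 ≈ 1.1469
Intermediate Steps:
((-18*36)*(6 - 4*(-4)) - 3815)/(21369 - 37125) = (-648*(6 + 16) - 3815)/(-15756) = (-648*22 - 3815)*(-1/15756) = (-14256 - 3815)*(-1/15756) = -18071*(-1/15756) = 18071/15756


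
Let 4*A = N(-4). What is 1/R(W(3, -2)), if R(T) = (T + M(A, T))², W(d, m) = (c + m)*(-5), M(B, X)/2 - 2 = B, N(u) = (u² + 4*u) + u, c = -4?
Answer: 1/1024 ≈ 0.00097656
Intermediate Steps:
N(u) = u² + 5*u
A = -1 (A = (-4*(5 - 4))/4 = (-4*1)/4 = (¼)*(-4) = -1)
M(B, X) = 4 + 2*B
W(d, m) = 20 - 5*m (W(d, m) = (-4 + m)*(-5) = 20 - 5*m)
R(T) = (2 + T)² (R(T) = (T + (4 + 2*(-1)))² = (T + (4 - 2))² = (T + 2)² = (2 + T)²)
1/R(W(3, -2)) = 1/((2 + (20 - 5*(-2)))²) = 1/((2 + (20 + 10))²) = 1/((2 + 30)²) = 1/(32²) = 1/1024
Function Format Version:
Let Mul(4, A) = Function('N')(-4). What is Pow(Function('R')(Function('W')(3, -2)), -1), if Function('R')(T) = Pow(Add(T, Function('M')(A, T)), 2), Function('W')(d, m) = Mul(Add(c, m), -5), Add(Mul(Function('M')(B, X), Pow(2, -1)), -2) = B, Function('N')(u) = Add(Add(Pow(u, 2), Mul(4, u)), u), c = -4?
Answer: Rational(1, 1024) ≈ 0.00097656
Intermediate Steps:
Function('N')(u) = Add(Pow(u, 2), Mul(5, u))
A = -1 (A = Mul(Rational(1, 4), Mul(-4, Add(5, -4))) = Mul(Rational(1, 4), Mul(-4, 1)) = Mul(Rational(1, 4), -4) = -1)
Function('M')(B, X) = Add(4, Mul(2, B))
Function('W')(d, m) = Add(20, Mul(-5, m)) (Function('W')(d, m) = Mul(Add(-4, m), -5) = Add(20, Mul(-5, m)))
Function('R')(T) = Pow(Add(2, T), 2) (Function('R')(T) = Pow(Add(T, Add(4, Mul(2, -1))), 2) = Pow(Add(T, Add(4, -2)), 2) = Pow(Add(T, 2), 2) = Pow(Add(2, T), 2))
Pow(Function('R')(Function('W')(3, -2)), -1) = Pow(Pow(Add(2, Add(20, Mul(-5, -2))), 2), -1) = Pow(Pow(Add(2, Add(20, 10)), 2), -1) = Pow(Pow(Add(2, 30), 2), -1) = Pow(Pow(32, 2), -1) = Pow(1024, -1) = Rational(1, 1024)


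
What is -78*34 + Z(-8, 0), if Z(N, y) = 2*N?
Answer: -2668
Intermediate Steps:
-78*34 + Z(-8, 0) = -78*34 + 2*(-8) = -2652 - 16 = -2668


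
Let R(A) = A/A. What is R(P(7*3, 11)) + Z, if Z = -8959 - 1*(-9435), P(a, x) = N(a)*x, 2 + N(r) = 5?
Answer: 477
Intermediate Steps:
N(r) = 3 (N(r) = -2 + 5 = 3)
P(a, x) = 3*x
R(A) = 1
Z = 476 (Z = -8959 + 9435 = 476)
R(P(7*3, 11)) + Z = 1 + 476 = 477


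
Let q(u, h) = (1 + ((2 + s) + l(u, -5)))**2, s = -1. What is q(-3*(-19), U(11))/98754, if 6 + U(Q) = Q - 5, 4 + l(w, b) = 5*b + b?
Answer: 512/49377 ≈ 0.010369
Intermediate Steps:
l(w, b) = -4 + 6*b (l(w, b) = -4 + (5*b + b) = -4 + 6*b)
U(Q) = -11 + Q (U(Q) = -6 + (Q - 5) = -6 + (-5 + Q) = -11 + Q)
q(u, h) = 1024 (q(u, h) = (1 + ((2 - 1) + (-4 + 6*(-5))))**2 = (1 + (1 + (-4 - 30)))**2 = (1 + (1 - 34))**2 = (1 - 33)**2 = (-32)**2 = 1024)
q(-3*(-19), U(11))/98754 = 1024/98754 = 1024*(1/98754) = 512/49377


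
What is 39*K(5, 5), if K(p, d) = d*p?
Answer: 975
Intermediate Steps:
39*K(5, 5) = 39*(5*5) = 39*25 = 975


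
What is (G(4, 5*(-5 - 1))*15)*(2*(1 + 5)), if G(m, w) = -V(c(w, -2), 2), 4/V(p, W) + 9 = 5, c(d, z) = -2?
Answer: 180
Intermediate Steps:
V(p, W) = -1 (V(p, W) = 4/(-9 + 5) = 4/(-4) = 4*(-¼) = -1)
G(m, w) = 1 (G(m, w) = -1*(-1) = 1)
(G(4, 5*(-5 - 1))*15)*(2*(1 + 5)) = (1*15)*(2*(1 + 5)) = 15*(2*6) = 15*12 = 180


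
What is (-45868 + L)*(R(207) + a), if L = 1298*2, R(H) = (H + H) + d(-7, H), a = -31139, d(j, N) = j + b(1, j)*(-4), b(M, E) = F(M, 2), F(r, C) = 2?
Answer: 1330181280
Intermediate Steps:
b(M, E) = 2
d(j, N) = -8 + j (d(j, N) = j + 2*(-4) = j - 8 = -8 + j)
R(H) = -15 + 2*H (R(H) = (H + H) + (-8 - 7) = 2*H - 15 = -15 + 2*H)
L = 2596
(-45868 + L)*(R(207) + a) = (-45868 + 2596)*((-15 + 2*207) - 31139) = -43272*((-15 + 414) - 31139) = -43272*(399 - 31139) = -43272*(-30740) = 1330181280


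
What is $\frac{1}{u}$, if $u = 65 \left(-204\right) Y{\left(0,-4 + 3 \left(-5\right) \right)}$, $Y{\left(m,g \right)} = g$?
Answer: $\frac{1}{251940} \approx 3.9692 \cdot 10^{-6}$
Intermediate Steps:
$u = 251940$ ($u = 65 \left(-204\right) \left(-4 + 3 \left(-5\right)\right) = - 13260 \left(-4 - 15\right) = \left(-13260\right) \left(-19\right) = 251940$)
$\frac{1}{u} = \frac{1}{251940}$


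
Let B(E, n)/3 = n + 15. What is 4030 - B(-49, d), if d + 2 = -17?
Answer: 4042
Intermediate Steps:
d = -19 (d = -2 - 17 = -19)
B(E, n) = 45 + 3*n (B(E, n) = 3*(n + 15) = 3*(15 + n) = 45 + 3*n)
4030 - B(-49, d) = 4030 - (45 + 3*(-19)) = 4030 - (45 - 57) = 4030 - 1*(-12) = 4030 + 12 = 4042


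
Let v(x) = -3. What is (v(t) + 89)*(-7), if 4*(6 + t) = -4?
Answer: -602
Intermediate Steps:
t = -7 (t = -6 + (1/4)*(-4) = -6 - 1 = -7)
(v(t) + 89)*(-7) = (-3 + 89)*(-7) = 86*(-7) = -602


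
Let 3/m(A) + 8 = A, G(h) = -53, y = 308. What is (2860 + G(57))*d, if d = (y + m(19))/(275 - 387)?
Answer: -1359791/176 ≈ -7726.1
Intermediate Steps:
m(A) = 3/(-8 + A)
d = -3391/1232 (d = (308 + 3/(-8 + 19))/(275 - 387) = (308 + 3/11)/(-112) = (308 + 3*(1/11))*(-1/112) = (308 + 3/11)*(-1/112) = (3391/11)*(-1/112) = -3391/1232 ≈ -2.7524)
(2860 + G(57))*d = (2860 - 53)*(-3391/1232) = 2807*(-3391/1232) = -1359791/176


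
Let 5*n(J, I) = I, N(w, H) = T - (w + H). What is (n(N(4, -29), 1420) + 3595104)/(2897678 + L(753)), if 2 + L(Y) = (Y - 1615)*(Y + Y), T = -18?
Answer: 898847/399876 ≈ 2.2478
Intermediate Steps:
N(w, H) = -18 - H - w (N(w, H) = -18 - (w + H) = -18 - (H + w) = -18 + (-H - w) = -18 - H - w)
n(J, I) = I/5
L(Y) = -2 + 2*Y*(-1615 + Y) (L(Y) = -2 + (Y - 1615)*(Y + Y) = -2 + (-1615 + Y)*(2*Y) = -2 + 2*Y*(-1615 + Y))
(n(N(4, -29), 1420) + 3595104)/(2897678 + L(753)) = ((1/5)*1420 + 3595104)/(2897678 + (-2 - 3230*753 + 2*753**2)) = (284 + 3595104)/(2897678 + (-2 - 2432190 + 2*567009)) = 3595388/(2897678 + (-2 - 2432190 + 1134018)) = 3595388/(2897678 - 1298174) = 3595388/1599504 = 3595388*(1/1599504) = 898847/399876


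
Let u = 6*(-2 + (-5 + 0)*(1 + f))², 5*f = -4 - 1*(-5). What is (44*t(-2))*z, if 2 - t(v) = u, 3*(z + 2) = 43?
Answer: -621896/3 ≈ -2.0730e+5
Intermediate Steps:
f = ⅕ (f = (-4 - 1*(-5))/5 = (-4 + 5)/5 = (⅕)*1 = ⅕ ≈ 0.20000)
z = 37/3 (z = -2 + (⅓)*43 = -2 + 43/3 = 37/3 ≈ 12.333)
u = 384 (u = 6*(-2 + (-5 + 0)*(1 + ⅕))² = 6*(-2 - 5*6/5)² = 6*(-2 - 6)² = 6*(-8)² = 6*64 = 384)
t(v) = -382 (t(v) = 2 - 1*384 = 2 - 384 = -382)
(44*t(-2))*z = (44*(-382))*(37/3) = -16808*37/3 = -621896/3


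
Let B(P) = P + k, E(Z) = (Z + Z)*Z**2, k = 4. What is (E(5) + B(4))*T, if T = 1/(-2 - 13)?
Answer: -86/5 ≈ -17.200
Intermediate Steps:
T = -1/15 (T = 1/(-15) = -1/15 ≈ -0.066667)
E(Z) = 2*Z**3 (E(Z) = (2*Z)*Z**2 = 2*Z**3)
B(P) = 4 + P (B(P) = P + 4 = 4 + P)
(E(5) + B(4))*T = (2*5**3 + (4 + 4))*(-1/15) = (2*125 + 8)*(-1/15) = (250 + 8)*(-1/15) = 258*(-1/15) = -86/5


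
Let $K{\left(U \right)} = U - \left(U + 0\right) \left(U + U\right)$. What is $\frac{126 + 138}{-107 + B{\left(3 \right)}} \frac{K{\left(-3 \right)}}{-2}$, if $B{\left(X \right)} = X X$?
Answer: $- \frac{198}{7} \approx -28.286$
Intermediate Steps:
$B{\left(X \right)} = X^{2}$
$K{\left(U \right)} = U - 2 U^{2}$ ($K{\left(U \right)} = U - U 2 U = U - 2 U^{2}$)
$\frac{126 + 138}{-107 + B{\left(3 \right)}} \frac{K{\left(-3 \right)}}{-2} = \frac{126 + 138}{-107 + 3^{2}} \frac{\left(-3\right) \left(1 - -6\right)}{-2} = \frac{264}{-107 + 9} - 3 \left(1 + 6\right) \left(- \frac{1}{2}\right) = \frac{264}{-98} \left(-3\right) 7 \left(- \frac{1}{2}\right) = 264 \left(- \frac{1}{98}\right) \left(\left(-21\right) \left(- \frac{1}{2}\right)\right) = \left(- \frac{132}{49}\right) \frac{21}{2} = - \frac{198}{7}$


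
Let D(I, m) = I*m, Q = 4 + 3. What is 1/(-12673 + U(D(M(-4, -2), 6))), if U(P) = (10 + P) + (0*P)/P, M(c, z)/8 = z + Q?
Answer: -1/12423 ≈ -8.0496e-5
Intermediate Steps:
Q = 7
M(c, z) = 56 + 8*z (M(c, z) = 8*(z + 7) = 8*(7 + z) = 56 + 8*z)
U(P) = 10 + P (U(P) = (10 + P) + 0/P = (10 + P) + 0 = 10 + P)
1/(-12673 + U(D(M(-4, -2), 6))) = 1/(-12673 + (10 + (56 + 8*(-2))*6)) = 1/(-12673 + (10 + (56 - 16)*6)) = 1/(-12673 + (10 + 40*6)) = 1/(-12673 + (10 + 240)) = 1/(-12673 + 250) = 1/(-12423) = -1/12423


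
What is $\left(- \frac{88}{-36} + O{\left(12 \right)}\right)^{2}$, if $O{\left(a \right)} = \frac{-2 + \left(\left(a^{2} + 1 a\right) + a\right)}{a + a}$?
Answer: $\frac{113569}{1296} \approx 87.63$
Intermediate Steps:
$O{\left(a \right)} = \frac{-2 + a^{2} + 2 a}{2 a}$ ($O{\left(a \right)} = \frac{-2 + \left(\left(a^{2} + a\right) + a\right)}{2 a} = \left(-2 + \left(\left(a + a^{2}\right) + a\right)\right) \frac{1}{2 a} = \left(-2 + \left(a^{2} + 2 a\right)\right) \frac{1}{2 a} = \left(-2 + a^{2} + 2 a\right) \frac{1}{2 a} = \frac{-2 + a^{2} + 2 a}{2 a}$)
$\left(- \frac{88}{-36} + O{\left(12 \right)}\right)^{2} = \left(- \frac{88}{-36} + \left(1 + \frac{1}{2} \cdot 12 - \frac{1}{12}\right)\right)^{2} = \left(\left(-88\right) \left(- \frac{1}{36}\right) + \left(1 + 6 - \frac{1}{12}\right)\right)^{2} = \left(\frac{22}{9} + \left(1 + 6 - \frac{1}{12}\right)\right)^{2} = \left(\frac{22}{9} + \frac{83}{12}\right)^{2} = \left(\frac{337}{36}\right)^{2} = \frac{113569}{1296}$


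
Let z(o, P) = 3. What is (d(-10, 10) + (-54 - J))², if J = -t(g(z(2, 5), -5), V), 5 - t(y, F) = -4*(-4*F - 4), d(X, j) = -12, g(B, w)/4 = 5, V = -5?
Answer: 9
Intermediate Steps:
g(B, w) = 20 (g(B, w) = 4*5 = 20)
t(y, F) = -11 - 16*F (t(y, F) = 5 - (-4)*(-4*F - 4) = 5 - (-4)*(-4 - 4*F) = 5 - (16 + 16*F) = 5 + (-16 - 16*F) = -11 - 16*F)
J = -69 (J = -(-11 - 16*(-5)) = -(-11 + 80) = -1*69 = -69)
(d(-10, 10) + (-54 - J))² = (-12 + (-54 - 1*(-69)))² = (-12 + (-54 + 69))² = (-12 + 15)² = 3² = 9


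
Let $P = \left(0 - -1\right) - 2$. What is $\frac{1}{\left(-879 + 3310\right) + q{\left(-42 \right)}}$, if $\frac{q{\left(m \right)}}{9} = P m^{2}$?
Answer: $- \frac{1}{13445} \approx -7.4377 \cdot 10^{-5}$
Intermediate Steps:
$P = -1$ ($P = \left(0 + 1\right) - 2 = 1 - 2 = -1$)
$q{\left(m \right)} = - 9 m^{2}$ ($q{\left(m \right)} = 9 \left(- m^{2}\right) = - 9 m^{2}$)
$\frac{1}{\left(-879 + 3310\right) + q{\left(-42 \right)}} = \frac{1}{\left(-879 + 3310\right) - 9 \left(-42\right)^{2}} = \frac{1}{2431 - 15876} = \frac{1}{-13445} = - \frac{1}{13445}$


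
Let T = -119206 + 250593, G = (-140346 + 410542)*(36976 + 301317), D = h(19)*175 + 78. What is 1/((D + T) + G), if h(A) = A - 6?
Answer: 1/91405549168 ≈ 1.0940e-11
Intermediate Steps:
h(A) = -6 + A
D = 2353 (D = (-6 + 19)*175 + 78 = 13*175 + 78 = 2275 + 78 = 2353)
G = 91405415428 (G = 270196*338293 = 91405415428)
T = 131387
1/((D + T) + G) = 1/((2353 + 131387) + 91405415428) = 1/(133740 + 91405415428) = 1/91405549168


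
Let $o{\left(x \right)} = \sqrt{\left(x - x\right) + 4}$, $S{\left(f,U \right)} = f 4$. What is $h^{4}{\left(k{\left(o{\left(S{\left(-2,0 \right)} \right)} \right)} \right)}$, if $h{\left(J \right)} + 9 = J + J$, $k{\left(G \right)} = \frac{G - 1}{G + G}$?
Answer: $\frac{83521}{16} \approx 5220.1$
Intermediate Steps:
$S{\left(f,U \right)} = 4 f$
$o{\left(x \right)} = 2$ ($o{\left(x \right)} = \sqrt{0 + 4} = \sqrt{4} = 2$)
$k{\left(G \right)} = \frac{-1 + G}{2 G}$
$h{\left(J \right)} = -9 + 2 J$ ($h{\left(J \right)} = -9 + \left(J + J\right) = -9 + 2 J$)
$h^{4}{\left(k{\left(o{\left(S{\left(-2,0 \right)} \right)} \right)} \right)} = \left(-9 + 2 \frac{-1 + 2}{2 \cdot 2}\right)^{4} = \left(-9 + 2 \cdot \frac{1}{2} \cdot \frac{1}{2} \cdot 1\right)^{4} = \left(-9 + 2 \cdot \frac{1}{4}\right)^{4} = \left(-9 + \frac{1}{2}\right)^{4} = \left(- \frac{17}{2}\right)^{4} = \frac{83521}{16}$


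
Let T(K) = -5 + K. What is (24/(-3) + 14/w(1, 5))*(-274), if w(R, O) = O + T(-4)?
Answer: 3151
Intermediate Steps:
w(R, O) = -9 + O (w(R, O) = O + (-5 - 4) = O - 9 = -9 + O)
(24/(-3) + 14/w(1, 5))*(-274) = (24/(-3) + 14/(-9 + 5))*(-274) = (24*(-1/3) + 14/(-4))*(-274) = (-8 + 14*(-1/4))*(-274) = (-8 - 7/2)*(-274) = -23/2*(-274) = 3151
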